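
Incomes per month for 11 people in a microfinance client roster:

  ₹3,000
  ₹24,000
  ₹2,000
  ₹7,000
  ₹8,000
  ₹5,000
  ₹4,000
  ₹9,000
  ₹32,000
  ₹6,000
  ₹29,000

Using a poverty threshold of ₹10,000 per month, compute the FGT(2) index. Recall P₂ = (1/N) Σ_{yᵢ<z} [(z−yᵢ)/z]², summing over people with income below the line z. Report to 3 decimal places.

0.185

Below z: ₹2,000, ₹3,000, ₹4,000, ₹5,000, ₹6,000, ₹7,000, ₹8,000, ₹9,000 (q = 8 of N = 11).
Relative gaps: (10000−2000)/10000 = 0.8000; (10000−3000)/10000 = 0.7000; (10000−4000)/10000 = 0.6000; (10000−5000)/10000 = 0.5000; (10000−6000)/10000 = 0.4000; (10000−7000)/10000 = 0.3000; (10000−8000)/10000 = 0.2000; (10000−9000)/10000 = 0.1000.
Squared: 0.6400; 0.4900; 0.3600; 0.2500; 0.1600; 0.0900; 0.0400; 0.0100.
Sum = 2.040000; P₂ = 2.040000 / 11 = 0.185.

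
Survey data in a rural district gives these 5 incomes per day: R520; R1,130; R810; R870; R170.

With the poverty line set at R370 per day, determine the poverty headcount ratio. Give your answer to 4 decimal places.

0.2000

1 of the 5 respondents have income below R370.
H = 1/5 = 0.2000.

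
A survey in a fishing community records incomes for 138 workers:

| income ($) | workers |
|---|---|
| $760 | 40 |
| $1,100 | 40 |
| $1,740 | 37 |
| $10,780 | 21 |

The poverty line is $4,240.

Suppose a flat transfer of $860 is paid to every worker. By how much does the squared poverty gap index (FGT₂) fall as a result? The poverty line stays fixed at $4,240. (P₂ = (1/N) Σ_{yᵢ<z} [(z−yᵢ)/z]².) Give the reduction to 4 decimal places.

Before: below the line — 40×$760, 40×$1,100, 37×$1,740; squared poverty gap index (FGT₂) = 0.447437.
After the $860 transfer: below the line — 40×$1,620, 40×$1,960, 37×$2,600; squared poverty gap index (FGT₂) = 0.234602.
Reduction = 0.447437 − 0.234602 = 0.2128.

0.2128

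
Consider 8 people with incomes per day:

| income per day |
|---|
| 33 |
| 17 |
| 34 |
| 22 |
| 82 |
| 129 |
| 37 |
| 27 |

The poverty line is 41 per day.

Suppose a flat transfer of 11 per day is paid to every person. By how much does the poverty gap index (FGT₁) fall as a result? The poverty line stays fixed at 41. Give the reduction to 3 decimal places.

Before: below the line — 17, 22, 27, 33, 34, 37; poverty gap index (FGT₁) = 0.23171.
After the 11 transfer: below the line — 28, 33, 38; poverty gap index (FGT₁) = 0.07317.
Reduction = 0.23171 − 0.07317 = 0.159.

0.159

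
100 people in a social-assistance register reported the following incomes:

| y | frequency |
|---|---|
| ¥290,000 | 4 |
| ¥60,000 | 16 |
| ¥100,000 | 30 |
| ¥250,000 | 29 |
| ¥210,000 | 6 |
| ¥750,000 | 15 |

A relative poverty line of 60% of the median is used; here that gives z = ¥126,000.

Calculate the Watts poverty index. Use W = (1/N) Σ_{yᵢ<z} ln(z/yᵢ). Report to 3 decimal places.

Below z: 16×¥60,000, 30×¥100,000 (q = 46 of N = 100).
Log gaps: ln(126000/60000) = 0.7419 (×16); ln(126000/100000) = 0.2311 (×30).
W = 18.804349 / 100 = 0.188.

0.188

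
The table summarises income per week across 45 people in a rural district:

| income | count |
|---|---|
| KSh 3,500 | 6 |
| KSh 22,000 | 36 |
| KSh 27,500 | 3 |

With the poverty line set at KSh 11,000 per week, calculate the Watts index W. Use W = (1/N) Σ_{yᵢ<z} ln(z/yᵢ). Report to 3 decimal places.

0.153

Poor units: 6×KSh 3,500 (q = 6 of N = 45).
ln(z/y) terms: ln(11000/3500) = 1.1451 (×6).
W = 6.870794 / 45 = 0.153.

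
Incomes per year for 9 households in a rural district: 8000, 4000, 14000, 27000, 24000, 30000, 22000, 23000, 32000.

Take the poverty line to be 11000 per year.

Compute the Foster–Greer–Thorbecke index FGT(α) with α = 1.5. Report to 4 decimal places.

0.0722

Poor units: 4000, 8000 (q = 2 of N = 9).
Relative gaps: (11000−4000)/11000 = 0.6364; (11000−8000)/11000 = 0.2727.
Raised to α = 1.5: 0.50764; 0.14243.
Sum = 0.650070; FGT(1.5) = 0.650070 / 9 = 0.0722.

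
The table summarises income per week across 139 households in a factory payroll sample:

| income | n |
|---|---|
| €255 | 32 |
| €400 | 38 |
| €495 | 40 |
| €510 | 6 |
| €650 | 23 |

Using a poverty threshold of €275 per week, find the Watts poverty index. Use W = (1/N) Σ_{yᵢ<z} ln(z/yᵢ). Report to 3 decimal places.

0.017

Poor units: 32×€255 (q = 32 of N = 139).
Log gaps: ln(275/255) = 0.0755 (×32).
W = 2.416242 / 139 = 0.017.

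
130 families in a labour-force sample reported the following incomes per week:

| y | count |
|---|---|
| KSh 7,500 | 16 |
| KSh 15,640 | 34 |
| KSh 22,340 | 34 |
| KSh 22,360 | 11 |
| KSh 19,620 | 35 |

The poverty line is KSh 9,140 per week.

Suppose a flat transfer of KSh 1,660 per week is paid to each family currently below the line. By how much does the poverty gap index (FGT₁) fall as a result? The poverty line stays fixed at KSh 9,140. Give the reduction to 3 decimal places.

Before: below the line — 16×KSh 7,500; poverty gap index (FGT₁) = 0.02208.
After the KSh 1,660 transfer: below the line — none; poverty gap index (FGT₁) = 0.00000.
Reduction = 0.02208 − 0.00000 = 0.022.

0.022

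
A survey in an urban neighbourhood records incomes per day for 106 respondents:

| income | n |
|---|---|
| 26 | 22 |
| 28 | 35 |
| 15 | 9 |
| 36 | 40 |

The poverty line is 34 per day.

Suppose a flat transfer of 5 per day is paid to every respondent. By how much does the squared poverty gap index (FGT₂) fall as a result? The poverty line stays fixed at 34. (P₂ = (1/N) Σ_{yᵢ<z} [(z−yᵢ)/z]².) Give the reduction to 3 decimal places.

0.032

Before: below the line — 9×15, 22×26, 35×28; squared poverty gap index (FGT₂) = 0.04829.
After the 5 transfer: below the line — 9×20, 22×31, 35×33; squared poverty gap index (FGT₂) = 0.01630.
Reduction = 0.04829 − 0.01630 = 0.032.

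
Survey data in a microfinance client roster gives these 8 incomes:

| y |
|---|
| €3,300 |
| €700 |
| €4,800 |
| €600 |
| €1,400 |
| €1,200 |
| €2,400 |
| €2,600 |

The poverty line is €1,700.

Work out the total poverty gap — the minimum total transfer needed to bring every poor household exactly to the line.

€2,900

Poor units: €600, €700, €1,200, €1,400 (q = 4 of N = 8).
Individual gaps: 1700−600 = 1100; 1700−700 = 1000; 1700−1200 = 500; 1700−1400 = 300.
Aggregate gap = €2,900.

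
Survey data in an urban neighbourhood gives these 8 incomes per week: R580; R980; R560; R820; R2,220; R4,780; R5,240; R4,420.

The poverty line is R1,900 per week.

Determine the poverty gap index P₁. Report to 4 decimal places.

0.3066

Poor units: R560, R580, R820, R980 (q = 4 of N = 8).
Normalized shortfalls: (1900−560)/1900 = 0.7053; (1900−580)/1900 = 0.6947; (1900−820)/1900 = 0.5684; (1900−980)/1900 = 0.4842.
Sum of shortfalls = 2.452632; P₁ averages over all N: 2.452632 / 8 = 0.3066.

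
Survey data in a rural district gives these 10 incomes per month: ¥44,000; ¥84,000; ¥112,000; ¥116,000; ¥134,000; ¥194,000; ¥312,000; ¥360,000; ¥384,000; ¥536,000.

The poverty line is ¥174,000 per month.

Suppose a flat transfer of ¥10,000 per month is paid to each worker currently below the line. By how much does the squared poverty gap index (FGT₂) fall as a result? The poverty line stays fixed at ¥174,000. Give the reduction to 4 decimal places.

0.0235

Before: below the line — ¥44,000, ¥84,000, ¥112,000, ¥116,000, ¥134,000; squared poverty gap index (FGT₂) = 0.111666.
After the ¥10,000 transfer: below the line — ¥54,000, ¥94,000, ¥122,000, ¥126,000, ¥144,000; squared poverty gap index (FGT₂) = 0.088215.
Reduction = 0.111666 − 0.088215 = 0.0235.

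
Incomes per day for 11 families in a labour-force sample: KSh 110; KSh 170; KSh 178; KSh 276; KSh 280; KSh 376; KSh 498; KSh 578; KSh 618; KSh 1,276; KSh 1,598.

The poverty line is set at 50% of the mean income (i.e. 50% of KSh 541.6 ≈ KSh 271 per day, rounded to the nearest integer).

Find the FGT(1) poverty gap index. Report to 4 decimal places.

0.1191

Below z: KSh 110, KSh 170, KSh 178 (q = 3 of N = 11).
Shortfall ratios: (271−110)/271 = 0.5941; (271−170)/271 = 0.3727; (271−178)/271 = 0.3432.
Sum of shortfalls = 1.309963; P₁ averages over all N: 1.309963 / 11 = 0.1191.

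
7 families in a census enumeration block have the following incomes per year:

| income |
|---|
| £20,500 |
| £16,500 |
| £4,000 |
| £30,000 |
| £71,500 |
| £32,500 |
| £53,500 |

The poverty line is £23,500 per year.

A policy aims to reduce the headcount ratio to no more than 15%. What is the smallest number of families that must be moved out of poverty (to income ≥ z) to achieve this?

2

3 of the 7 families are poor, so H = 3/7 = 0.429.
A headcount ratio of at most 15% allows at most ⌊0.15 × 7⌋ = 1 poor families.
So at least 3 − 1 = 2 must be lifted.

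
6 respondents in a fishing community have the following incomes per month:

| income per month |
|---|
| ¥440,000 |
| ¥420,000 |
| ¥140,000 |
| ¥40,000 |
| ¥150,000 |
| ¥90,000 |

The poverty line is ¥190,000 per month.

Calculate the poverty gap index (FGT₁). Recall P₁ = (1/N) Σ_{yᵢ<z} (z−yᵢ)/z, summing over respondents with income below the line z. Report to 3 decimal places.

0.298

Poor units: ¥40,000, ¥90,000, ¥140,000, ¥150,000 (q = 4 of N = 6).
Normalized shortfalls: (190000−40000)/190000 = 0.7895; (190000−90000)/190000 = 0.5263; (190000−140000)/190000 = 0.2632; (190000−150000)/190000 = 0.2105.
Σ = 1.789474. Dividing by the full population N = 6 gives P₁ = 0.298.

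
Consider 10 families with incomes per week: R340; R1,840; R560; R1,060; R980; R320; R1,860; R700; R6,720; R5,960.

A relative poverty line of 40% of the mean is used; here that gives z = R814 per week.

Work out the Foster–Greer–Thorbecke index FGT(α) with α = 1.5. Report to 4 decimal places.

Poor units: R320, R340, R560, R700 (q = 4 of N = 10).
Relative gaps: (814−320)/814 = 0.6069; (814−340)/814 = 0.5823; (814−560)/814 = 0.3120; (814−700)/814 = 0.1400.
Raised to α = 1.5: 0.47277; 0.44436; 0.17431; 0.05241.
Sum = 1.143848; FGT(1.5) = 1.143848 / 10 = 0.1144.

0.1144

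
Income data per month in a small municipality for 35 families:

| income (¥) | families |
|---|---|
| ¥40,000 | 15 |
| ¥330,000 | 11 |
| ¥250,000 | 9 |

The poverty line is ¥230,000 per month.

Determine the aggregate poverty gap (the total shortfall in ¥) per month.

Below the line: 15×¥40,000 (q = 15 of N = 35).
Individual gaps: 15×(230000−40000) = 2850000.
Aggregate gap = ¥2,850,000.

¥2,850,000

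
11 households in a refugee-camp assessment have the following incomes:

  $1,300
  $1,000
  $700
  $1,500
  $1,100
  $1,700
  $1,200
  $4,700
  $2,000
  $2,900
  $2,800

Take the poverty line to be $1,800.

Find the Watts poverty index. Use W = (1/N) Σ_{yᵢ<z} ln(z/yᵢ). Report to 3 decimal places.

Incomes under z: $700, $1,000, $1,100, $1,200, $1,300, $1,500, $1,700 (q = 7 of N = 11).
Log gaps: ln(1800/700) = 0.9445; ln(1800/1000) = 0.5878; ln(1800/1100) = 0.4925; ln(1800/1200) = 0.4055; ln(1800/1300) = 0.3254; ln(1800/1500) = 0.1823; ln(1800/1700) = 0.0572.
W = 2.995092 / 11 = 0.272.

0.272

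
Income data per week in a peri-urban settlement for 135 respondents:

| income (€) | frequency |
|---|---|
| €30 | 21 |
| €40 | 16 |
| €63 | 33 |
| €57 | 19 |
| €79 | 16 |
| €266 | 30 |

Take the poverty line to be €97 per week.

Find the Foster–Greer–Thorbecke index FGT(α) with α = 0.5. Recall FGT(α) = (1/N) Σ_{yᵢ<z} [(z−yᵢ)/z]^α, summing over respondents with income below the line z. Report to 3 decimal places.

Poor units: 21×€30, 16×€40, 19×€57, 33×€63, 16×€79 (q = 105 of N = 135).
Gap ratios (z−y)/z: (97−30)/97 = 0.6907 (×21); (97−40)/97 = 0.5876 (×16); (97−57)/97 = 0.4124 (×19); (97−63)/97 = 0.3505 (×33); (97−79)/97 = 0.1856 (×16).
Raised to α = 0.5: 0.83110 (×21); 0.76657 (×16); 0.64216 (×19); 0.59204 (×33); 0.43077 (×16).
Sum = 68.349040; FGT(0.5) = 68.349040 / 135 = 0.506.

0.506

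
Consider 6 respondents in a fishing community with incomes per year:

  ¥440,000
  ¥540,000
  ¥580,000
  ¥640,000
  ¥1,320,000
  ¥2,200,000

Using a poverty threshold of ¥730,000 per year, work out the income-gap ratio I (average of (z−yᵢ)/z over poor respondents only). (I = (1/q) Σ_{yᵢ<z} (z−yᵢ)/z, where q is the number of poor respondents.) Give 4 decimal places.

0.2466

Below z: ¥440,000, ¥540,000, ¥580,000, ¥640,000 (q = 4 of N = 6).
Relative gaps: 0.3973, 0.2603, 0.2055, 0.1233; sum = 0.986301.
The income-gap ratio divides by q (the poor only): 0.986301 / 4 = 0.2466.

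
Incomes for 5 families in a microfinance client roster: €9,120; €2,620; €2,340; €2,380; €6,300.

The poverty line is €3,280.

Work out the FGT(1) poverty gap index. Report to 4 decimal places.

Below z: €2,340, €2,380, €2,620 (q = 3 of N = 5).
Shortfall ratios: (3280−2340)/3280 = 0.2866; (3280−2380)/3280 = 0.2744; (3280−2620)/3280 = 0.2012.
Σ = 0.762195. Dividing by the full population N = 5 gives P₁ = 0.1524.

0.1524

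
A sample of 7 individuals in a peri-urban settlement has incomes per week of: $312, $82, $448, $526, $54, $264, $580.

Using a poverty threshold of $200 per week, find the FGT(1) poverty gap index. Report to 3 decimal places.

0.189

Incomes under z: $54, $82 (q = 2 of N = 7).
Relative gaps: (200−54)/200 = 0.7300; (200−82)/200 = 0.5900.
Sum of shortfalls = 1.320000; P₁ averages over all N: 1.320000 / 7 = 0.189.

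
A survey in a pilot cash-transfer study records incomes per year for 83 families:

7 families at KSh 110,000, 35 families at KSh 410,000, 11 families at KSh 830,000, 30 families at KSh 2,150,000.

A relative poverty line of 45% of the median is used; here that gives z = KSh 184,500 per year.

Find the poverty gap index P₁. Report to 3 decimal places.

Below the line: 7×KSh 110,000 (q = 7 of N = 83).
Relative gaps: (184500−110000)/184500 = 0.4038 (×7).
Σ = 2.826558. Dividing by the full population N = 83 gives P₁ = 0.034.

0.034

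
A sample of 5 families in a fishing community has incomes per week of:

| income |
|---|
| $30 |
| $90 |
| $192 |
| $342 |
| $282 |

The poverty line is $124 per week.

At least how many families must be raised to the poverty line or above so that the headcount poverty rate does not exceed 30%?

2 of the 5 families are poor, so H = 2/5 = 0.400.
A headcount ratio of at most 30% allows at most ⌊0.30 × 5⌋ = 1 poor families.
So at least 2 − 1 = 1 must be lifted.

1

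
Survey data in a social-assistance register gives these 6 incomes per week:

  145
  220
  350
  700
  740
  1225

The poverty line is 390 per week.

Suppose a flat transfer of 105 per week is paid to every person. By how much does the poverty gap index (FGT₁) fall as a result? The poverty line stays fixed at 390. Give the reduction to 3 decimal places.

0.107

Before: below the line — 145, 220, 350; poverty gap index (FGT₁) = 0.19444.
After the 105 transfer: below the line — 250, 325; poverty gap index (FGT₁) = 0.08761.
Reduction = 0.19444 − 0.08761 = 0.107.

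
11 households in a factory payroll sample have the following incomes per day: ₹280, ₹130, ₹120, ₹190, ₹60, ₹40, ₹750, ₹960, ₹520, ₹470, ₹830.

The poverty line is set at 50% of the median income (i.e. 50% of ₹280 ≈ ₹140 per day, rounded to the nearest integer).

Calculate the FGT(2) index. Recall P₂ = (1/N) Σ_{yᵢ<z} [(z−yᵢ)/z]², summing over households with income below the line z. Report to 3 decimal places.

Below the line: ₹40, ₹60, ₹120, ₹130 (q = 4 of N = 11).
Normalized shortfalls: (140−40)/140 = 0.7143; (140−60)/140 = 0.5714; (140−120)/140 = 0.1429; (140−130)/140 = 0.0714.
Squared: 0.5102; 0.3265; 0.0204; 0.0051.
Sum = 0.862245; P₂ = 0.862245 / 11 = 0.078.

0.078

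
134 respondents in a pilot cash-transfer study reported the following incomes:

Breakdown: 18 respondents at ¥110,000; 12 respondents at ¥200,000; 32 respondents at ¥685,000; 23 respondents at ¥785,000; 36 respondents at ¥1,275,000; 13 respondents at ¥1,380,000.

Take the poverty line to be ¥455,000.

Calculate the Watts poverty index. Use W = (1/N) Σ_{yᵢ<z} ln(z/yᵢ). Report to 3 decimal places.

Poor units: 18×¥110,000, 12×¥200,000 (q = 30 of N = 134).
Log gaps: ln(455000/110000) = 1.4198 (×18); ln(455000/200000) = 0.8220 (×12).
W = 35.420468 / 134 = 0.264.

0.264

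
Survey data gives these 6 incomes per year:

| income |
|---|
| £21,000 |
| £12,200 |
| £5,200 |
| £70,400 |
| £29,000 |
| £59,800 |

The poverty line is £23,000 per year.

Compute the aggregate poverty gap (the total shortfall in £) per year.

Below the line: £5,200, £12,200, £21,000 (q = 3 of N = 6).
Individual gaps: 23000−5200 = 17800; 23000−12200 = 10800; 23000−21000 = 2000.
Aggregate gap = £30,600.

£30,600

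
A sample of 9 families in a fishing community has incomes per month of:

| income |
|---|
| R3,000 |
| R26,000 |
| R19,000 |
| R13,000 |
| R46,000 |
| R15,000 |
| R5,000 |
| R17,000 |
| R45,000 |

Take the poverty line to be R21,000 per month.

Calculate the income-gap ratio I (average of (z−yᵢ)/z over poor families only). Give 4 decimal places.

0.4286

Below z: R3,000, R5,000, R13,000, R15,000, R17,000, R19,000 (q = 6 of N = 9).
Shortfall ratios (z−y)/z: 0.8571, 0.7619, 0.3810, 0.2857, 0.1905, 0.0952; sum = 2.571429.
The income-gap ratio divides by q (the poor only): 2.571429 / 6 = 0.4286.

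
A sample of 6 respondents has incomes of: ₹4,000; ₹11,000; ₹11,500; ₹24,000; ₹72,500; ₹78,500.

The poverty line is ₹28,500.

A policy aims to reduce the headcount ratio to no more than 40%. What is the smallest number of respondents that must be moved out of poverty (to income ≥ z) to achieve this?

2

4 of the 6 respondents are poor, so H = 4/6 = 0.667.
A headcount ratio of at most 40% allows at most ⌊0.40 × 6⌋ = 2 poor respondents.
So at least 4 − 2 = 2 must be lifted.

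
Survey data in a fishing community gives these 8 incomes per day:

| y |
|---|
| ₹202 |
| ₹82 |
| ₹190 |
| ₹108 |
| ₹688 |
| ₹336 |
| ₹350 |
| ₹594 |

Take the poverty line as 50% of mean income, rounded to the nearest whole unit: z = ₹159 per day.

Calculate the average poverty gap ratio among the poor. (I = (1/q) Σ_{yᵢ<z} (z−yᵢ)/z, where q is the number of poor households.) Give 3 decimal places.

Below z: ₹82, ₹108 (q = 2 of N = 8).
Shortfall ratios (z−y)/z: 0.4843, 0.3208; sum = 0.805031.
I averages over the q = 2 poor units only: 0.805031 / 2 = 0.403.

0.403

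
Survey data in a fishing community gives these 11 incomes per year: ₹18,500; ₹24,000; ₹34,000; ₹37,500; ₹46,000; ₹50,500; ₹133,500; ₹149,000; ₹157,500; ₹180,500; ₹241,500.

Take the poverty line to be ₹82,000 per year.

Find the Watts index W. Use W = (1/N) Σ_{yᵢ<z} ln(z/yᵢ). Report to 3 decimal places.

0.495

Below z: ₹18,500, ₹24,000, ₹34,000, ₹37,500, ₹46,000, ₹50,500 (q = 6 of N = 11).
Log gaps: ln(82000/18500) = 1.4889; ln(82000/24000) = 1.2287; ln(82000/34000) = 0.8804; ln(82000/37500) = 0.7824; ln(82000/46000) = 0.5781; ln(82000/50500) = 0.4847.
W = 5.443175 / 11 = 0.495.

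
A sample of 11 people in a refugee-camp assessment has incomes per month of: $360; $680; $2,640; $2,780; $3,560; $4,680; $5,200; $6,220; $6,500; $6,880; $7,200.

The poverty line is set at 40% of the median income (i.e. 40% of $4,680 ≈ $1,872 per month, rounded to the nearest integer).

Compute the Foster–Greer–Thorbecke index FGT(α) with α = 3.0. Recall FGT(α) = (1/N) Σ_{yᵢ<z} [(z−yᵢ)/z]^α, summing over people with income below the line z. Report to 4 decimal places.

0.0714

Below z: $360, $680 (q = 2 of N = 11).
Normalized shortfalls: (1872−360)/1872 = 0.8077; (1872−680)/1872 = 0.6368.
Raised to α = 3.0: 0.52691; 0.25817.
Sum = 0.785085; FGT(3.0) = 0.785085 / 11 = 0.0714.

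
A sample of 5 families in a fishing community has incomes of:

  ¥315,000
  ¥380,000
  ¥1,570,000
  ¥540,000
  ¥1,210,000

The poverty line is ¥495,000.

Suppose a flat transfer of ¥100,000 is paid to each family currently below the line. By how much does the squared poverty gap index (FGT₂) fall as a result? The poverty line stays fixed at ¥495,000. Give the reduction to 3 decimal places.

Before: below the line — ¥315,000, ¥380,000; squared poverty gap index (FGT₂) = 0.03724.
After the ¥100,000 transfer: below the line — ¥415,000, ¥480,000; squared poverty gap index (FGT₂) = 0.00541.
Reduction = 0.03724 − 0.00541 = 0.032.

0.032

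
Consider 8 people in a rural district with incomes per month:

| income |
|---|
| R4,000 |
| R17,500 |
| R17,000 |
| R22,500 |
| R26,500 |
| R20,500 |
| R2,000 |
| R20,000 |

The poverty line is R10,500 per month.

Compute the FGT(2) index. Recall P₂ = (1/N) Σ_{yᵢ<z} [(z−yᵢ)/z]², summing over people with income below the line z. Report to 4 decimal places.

Below the line: R2,000, R4,000 (q = 2 of N = 8).
Gap ratios (z−y)/z: (10500−2000)/10500 = 0.8095; (10500−4000)/10500 = 0.6190.
Squared: 0.6553; 0.3832.
Sum = 1.038549; P₂ = 1.038549 / 8 = 0.1298.

0.1298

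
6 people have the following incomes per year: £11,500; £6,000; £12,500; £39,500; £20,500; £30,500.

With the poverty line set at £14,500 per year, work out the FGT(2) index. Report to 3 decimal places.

Below the line: £6,000, £11,500, £12,500 (q = 3 of N = 6).
Relative gaps: (14500−6000)/14500 = 0.5862; (14500−11500)/14500 = 0.2069; (14500−12500)/14500 = 0.1379.
Squared: 0.3436; 0.0428; 0.0190.
Sum = 0.405470; P₂ = 0.405470 / 6 = 0.068.

0.068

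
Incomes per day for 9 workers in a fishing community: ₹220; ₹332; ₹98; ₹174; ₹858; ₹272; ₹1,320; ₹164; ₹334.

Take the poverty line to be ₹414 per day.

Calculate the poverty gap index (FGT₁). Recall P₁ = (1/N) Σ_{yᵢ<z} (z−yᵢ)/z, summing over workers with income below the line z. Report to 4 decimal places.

0.3500

Incomes under z: ₹98, ₹164, ₹174, ₹220, ₹272, ₹332, ₹334 (q = 7 of N = 9).
Shortfall ratios: (414−98)/414 = 0.7633; (414−164)/414 = 0.6039; (414−174)/414 = 0.5797; (414−220)/414 = 0.4686; (414−272)/414 = 0.3430; (414−332)/414 = 0.1981; (414−334)/414 = 0.1932.
Σ = 3.149758. Dividing by the full population N = 9 gives P₁ = 0.3500.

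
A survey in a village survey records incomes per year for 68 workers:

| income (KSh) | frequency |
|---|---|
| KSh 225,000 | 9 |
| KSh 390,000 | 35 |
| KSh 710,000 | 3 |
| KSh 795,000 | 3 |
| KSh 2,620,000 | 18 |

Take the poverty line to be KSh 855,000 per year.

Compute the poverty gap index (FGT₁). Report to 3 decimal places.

0.388

Incomes under z: 9×KSh 225,000, 35×KSh 390,000, 3×KSh 710,000, 3×KSh 795,000 (q = 50 of N = 68).
Shortfall ratios: (855000−225000)/855000 = 0.7368 (×9); (855000−390000)/855000 = 0.5439 (×35); (855000−710000)/855000 = 0.1696 (×3); (855000−795000)/855000 = 0.0702 (×3).
Sum of shortfalls = 26.385965; P₁ averages over all N: 26.385965 / 68 = 0.388.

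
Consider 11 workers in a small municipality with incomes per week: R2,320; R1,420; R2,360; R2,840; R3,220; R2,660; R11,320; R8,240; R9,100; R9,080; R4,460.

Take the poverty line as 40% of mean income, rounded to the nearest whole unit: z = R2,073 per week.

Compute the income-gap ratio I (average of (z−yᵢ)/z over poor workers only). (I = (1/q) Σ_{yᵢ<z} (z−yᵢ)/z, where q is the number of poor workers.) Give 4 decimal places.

Below the line: R1,420 (q = 1 of N = 11).
Relative gaps: 0.3150; sum = 0.315002.
The income-gap ratio divides by q (the poor only): 0.315002 / 1 = 0.3150.

0.3150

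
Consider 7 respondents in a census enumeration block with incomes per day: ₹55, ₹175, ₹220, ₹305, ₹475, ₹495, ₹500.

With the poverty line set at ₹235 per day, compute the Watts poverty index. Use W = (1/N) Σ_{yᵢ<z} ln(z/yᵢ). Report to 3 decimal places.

Poor units: ₹55, ₹175, ₹220 (q = 3 of N = 7).
Log shortfalls: ln(235/55) = 1.4523; ln(235/175) = 0.2948; ln(235/220) = 0.0660.
W = 1.813010 / 7 = 0.259.

0.259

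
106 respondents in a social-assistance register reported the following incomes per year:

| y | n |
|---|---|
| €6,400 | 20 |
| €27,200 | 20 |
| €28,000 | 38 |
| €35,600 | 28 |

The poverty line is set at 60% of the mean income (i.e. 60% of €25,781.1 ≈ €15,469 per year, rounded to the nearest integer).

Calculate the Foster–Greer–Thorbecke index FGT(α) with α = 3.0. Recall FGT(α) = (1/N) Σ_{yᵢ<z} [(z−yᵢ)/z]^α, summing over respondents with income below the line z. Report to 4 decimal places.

0.0380

Below z: 20×€6,400 (q = 20 of N = 106).
Shortfall ratios: (15469−6400)/15469 = 0.5863 (×20).
Raised to α = 3.0: 0.20151 (×20).
Sum = 4.030153; FGT(3.0) = 4.030153 / 106 = 0.0380.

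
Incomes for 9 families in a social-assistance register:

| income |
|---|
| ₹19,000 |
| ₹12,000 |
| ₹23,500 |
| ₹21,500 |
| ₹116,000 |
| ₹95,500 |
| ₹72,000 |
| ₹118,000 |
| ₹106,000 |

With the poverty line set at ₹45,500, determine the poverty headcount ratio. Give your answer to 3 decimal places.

0.444

4 of the 9 families have income below ₹45,500.
H = 4/9 = 0.444.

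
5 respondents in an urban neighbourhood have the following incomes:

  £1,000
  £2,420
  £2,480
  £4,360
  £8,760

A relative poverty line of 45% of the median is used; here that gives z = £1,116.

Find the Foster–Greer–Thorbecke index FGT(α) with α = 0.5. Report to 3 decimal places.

0.064

Below the line: £1,000 (q = 1 of N = 5).
Normalized shortfalls: (1116−1000)/1116 = 0.1039.
Raised to α = 0.5: 0.32240.
Sum = 0.322401; FGT(0.5) = 0.322401 / 5 = 0.064.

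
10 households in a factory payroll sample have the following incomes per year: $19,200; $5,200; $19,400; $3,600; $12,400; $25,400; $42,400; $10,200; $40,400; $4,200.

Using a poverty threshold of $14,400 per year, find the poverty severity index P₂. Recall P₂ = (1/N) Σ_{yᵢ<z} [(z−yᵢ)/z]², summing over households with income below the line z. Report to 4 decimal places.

Below the line: $3,600, $4,200, $5,200, $10,200, $12,400 (q = 5 of N = 10).
Shortfall ratios: (14400−3600)/14400 = 0.7500; (14400−4200)/14400 = 0.7083; (14400−5200)/14400 = 0.6389; (14400−10200)/14400 = 0.2917; (14400−12400)/14400 = 0.1389.
Squared: 0.5625; 0.5017; 0.4082; 0.0851; 0.0193.
Sum = 1.576775; P₂ = 1.576775 / 10 = 0.1577.

0.1577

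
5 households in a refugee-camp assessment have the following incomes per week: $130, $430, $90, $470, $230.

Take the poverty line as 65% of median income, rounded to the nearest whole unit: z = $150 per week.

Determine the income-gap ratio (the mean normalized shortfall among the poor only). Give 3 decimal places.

Incomes under z: $90, $130 (q = 2 of N = 5).
Relative gaps: 0.4000, 0.1333; sum = 0.533333.
I averages over the q = 2 poor units only: 0.533333 / 2 = 0.267.

0.267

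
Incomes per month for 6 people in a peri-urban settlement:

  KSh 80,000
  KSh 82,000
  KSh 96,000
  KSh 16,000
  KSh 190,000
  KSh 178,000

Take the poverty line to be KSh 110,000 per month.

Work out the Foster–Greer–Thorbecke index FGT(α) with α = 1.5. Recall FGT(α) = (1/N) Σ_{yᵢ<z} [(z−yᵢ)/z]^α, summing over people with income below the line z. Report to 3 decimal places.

Below z: KSh 16,000, KSh 80,000, KSh 82,000, KSh 96,000 (q = 4 of N = 6).
Normalized shortfalls: (110000−16000)/110000 = 0.8545; (110000−80000)/110000 = 0.2727; (110000−82000)/110000 = 0.2545; (110000−96000)/110000 = 0.1273.
Raised to α = 1.5: 0.78996; 0.14243; 0.12842; 0.04540.
Sum = 1.106212; FGT(1.5) = 1.106212 / 6 = 0.184.

0.184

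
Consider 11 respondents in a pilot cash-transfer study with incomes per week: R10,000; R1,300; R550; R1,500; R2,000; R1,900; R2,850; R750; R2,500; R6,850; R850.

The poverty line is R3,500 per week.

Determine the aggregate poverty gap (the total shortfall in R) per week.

Incomes under z: R550, R750, R850, R1,300, R1,500, R1,900, R2,000, R2,500, R2,850 (q = 9 of N = 11).
Individual gaps: 3500−550 = 2950; 3500−750 = 2750; 3500−850 = 2650; 3500−1300 = 2200; 3500−1500 = 2000; 3500−1900 = 1600; 3500−2000 = 1500; 3500−2500 = 1000; 3500−2850 = 650.
Aggregate gap = R17,300.

R17,300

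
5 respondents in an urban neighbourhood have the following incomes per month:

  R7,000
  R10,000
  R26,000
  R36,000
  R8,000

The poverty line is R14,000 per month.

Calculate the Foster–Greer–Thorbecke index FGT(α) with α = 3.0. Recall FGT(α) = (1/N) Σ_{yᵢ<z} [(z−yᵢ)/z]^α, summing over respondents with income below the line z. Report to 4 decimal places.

0.0454

Incomes under z: R7,000, R8,000, R10,000 (q = 3 of N = 5).
Shortfall ratios: (14000−7000)/14000 = 0.5000; (14000−8000)/14000 = 0.4286; (14000−10000)/14000 = 0.2857.
Raised to α = 3.0: 0.12500; 0.07872; 0.02332.
Sum = 0.227041; FGT(3.0) = 0.227041 / 5 = 0.0454.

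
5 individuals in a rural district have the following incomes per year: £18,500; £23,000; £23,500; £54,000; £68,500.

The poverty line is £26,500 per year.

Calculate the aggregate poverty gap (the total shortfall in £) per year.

£14,500

Below z: £18,500, £23,000, £23,500 (q = 3 of N = 5).
Individual gaps: 26500−18500 = 8000; 26500−23000 = 3500; 26500−23500 = 3000.
Aggregate gap = £14,500.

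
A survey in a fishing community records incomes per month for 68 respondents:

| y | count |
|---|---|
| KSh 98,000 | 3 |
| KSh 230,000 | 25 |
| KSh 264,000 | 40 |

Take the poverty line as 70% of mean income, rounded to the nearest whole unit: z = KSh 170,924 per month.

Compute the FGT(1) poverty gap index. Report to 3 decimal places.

Below the line: 3×KSh 98,000 (q = 3 of N = 68).
Gap ratios (z−y)/z: (170924−98000)/170924 = 0.4266 (×3).
Sum of shortfalls = 1.279937; P₁ averages over all N: 1.279937 / 68 = 0.019.

0.019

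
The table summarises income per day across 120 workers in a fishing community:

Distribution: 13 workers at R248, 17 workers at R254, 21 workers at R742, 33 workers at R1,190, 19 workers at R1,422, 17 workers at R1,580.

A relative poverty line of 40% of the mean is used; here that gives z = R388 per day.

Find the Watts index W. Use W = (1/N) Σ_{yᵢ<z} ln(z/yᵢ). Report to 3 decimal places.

Below the line: 13×R248, 17×R254 (q = 30 of N = 120).
Log gaps: ln(388/248) = 0.4476 (×13); ln(388/254) = 0.4237 (×17).
W = 13.020904 / 120 = 0.109.

0.109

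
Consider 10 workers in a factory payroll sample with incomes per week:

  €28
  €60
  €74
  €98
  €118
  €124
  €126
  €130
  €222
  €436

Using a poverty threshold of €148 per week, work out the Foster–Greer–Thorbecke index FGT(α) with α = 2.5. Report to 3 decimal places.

Incomes under z: €28, €60, €74, €98, €118, €124, €126, €130 (q = 8 of N = 10).
Gap ratios (z−y)/z: (148−28)/148 = 0.8108; (148−60)/148 = 0.5946; (148−74)/148 = 0.5000; (148−98)/148 = 0.3378; (148−118)/148 = 0.2027; (148−124)/148 = 0.1622; (148−126)/148 = 0.1486; (148−130)/148 = 0.1216.
Raised to α = 2.5: 0.59197; 0.27262; 0.17678; 0.06634; 0.01850; 0.01059; 0.00852; 0.00516.
Sum = 1.150468; FGT(2.5) = 1.150468 / 10 = 0.115.

0.115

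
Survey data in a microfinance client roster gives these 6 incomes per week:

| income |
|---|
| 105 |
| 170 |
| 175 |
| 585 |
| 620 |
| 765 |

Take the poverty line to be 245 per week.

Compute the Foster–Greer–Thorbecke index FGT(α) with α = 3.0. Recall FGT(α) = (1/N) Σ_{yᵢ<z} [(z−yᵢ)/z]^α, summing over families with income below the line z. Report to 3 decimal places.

Below z: 105, 170, 175 (q = 3 of N = 6).
Shortfall ratios: (245−105)/245 = 0.5714; (245−170)/245 = 0.3061; (245−175)/245 = 0.2857.
Raised to α = 3.0: 0.18659; 0.02869; 0.02332.
Sum = 0.238600; FGT(3.0) = 0.238600 / 6 = 0.040.

0.040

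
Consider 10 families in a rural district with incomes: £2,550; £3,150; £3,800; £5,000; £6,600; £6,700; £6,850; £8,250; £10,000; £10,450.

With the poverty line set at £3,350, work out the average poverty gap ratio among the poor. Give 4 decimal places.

Below the line: £2,550, £3,150 (q = 2 of N = 10).
Shortfall ratios (z−y)/z: 0.2388, 0.0597; sum = 0.298507.
I averages over the q = 2 poor units only: 0.298507 / 2 = 0.1493.

0.1493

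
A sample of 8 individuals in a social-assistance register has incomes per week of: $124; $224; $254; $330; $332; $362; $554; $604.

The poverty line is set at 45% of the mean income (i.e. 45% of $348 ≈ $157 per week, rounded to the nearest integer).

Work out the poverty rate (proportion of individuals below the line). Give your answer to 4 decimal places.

1 of the 8 individuals have income below $157.
H = 1/8 = 0.1250.

0.1250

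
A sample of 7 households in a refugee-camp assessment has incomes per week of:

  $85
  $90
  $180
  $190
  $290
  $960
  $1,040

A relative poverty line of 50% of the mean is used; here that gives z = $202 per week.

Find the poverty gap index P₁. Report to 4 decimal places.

0.1860

Poor units: $85, $90, $180, $190 (q = 4 of N = 7).
Shortfall ratios: (202−85)/202 = 0.5792; (202−90)/202 = 0.5545; (202−180)/202 = 0.1089; (202−190)/202 = 0.0594.
Sum of shortfalls = 1.301980; P₁ averages over all N: 1.301980 / 7 = 0.1860.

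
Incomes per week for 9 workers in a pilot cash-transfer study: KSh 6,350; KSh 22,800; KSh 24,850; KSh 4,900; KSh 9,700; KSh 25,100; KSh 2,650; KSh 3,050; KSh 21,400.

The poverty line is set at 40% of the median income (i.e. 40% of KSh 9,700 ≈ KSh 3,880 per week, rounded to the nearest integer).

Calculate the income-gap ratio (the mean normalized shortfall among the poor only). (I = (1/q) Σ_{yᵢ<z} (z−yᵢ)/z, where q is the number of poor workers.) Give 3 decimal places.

0.265

Below z: KSh 2,650, KSh 3,050 (q = 2 of N = 9).
Relative gaps: 0.3170, 0.2139; sum = 0.530928.
The income-gap ratio divides by q (the poor only): 0.530928 / 2 = 0.265.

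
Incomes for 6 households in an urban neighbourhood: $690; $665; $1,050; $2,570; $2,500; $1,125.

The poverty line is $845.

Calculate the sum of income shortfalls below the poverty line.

$335

Incomes under z: $665, $690 (q = 2 of N = 6).
Individual gaps: 845−665 = 180; 845−690 = 155.
Aggregate gap = $335.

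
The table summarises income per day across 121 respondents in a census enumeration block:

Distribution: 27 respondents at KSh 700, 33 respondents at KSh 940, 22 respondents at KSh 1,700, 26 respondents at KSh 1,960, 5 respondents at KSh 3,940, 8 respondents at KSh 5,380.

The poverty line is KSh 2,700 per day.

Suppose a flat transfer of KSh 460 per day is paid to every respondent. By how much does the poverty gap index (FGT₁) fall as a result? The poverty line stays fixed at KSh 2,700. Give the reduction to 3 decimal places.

Before: below the line — 27×KSh 700, 33×KSh 940, 22×KSh 1,700, 26×KSh 1,960; poverty gap index (FGT₁) = 0.46930.
After the KSh 460 transfer: below the line — 27×KSh 1,160, 33×KSh 1,400, 22×KSh 2,160, 26×KSh 2,420; poverty gap index (FGT₁) = 0.31723.
Reduction = 0.46930 − 0.31723 = 0.152.

0.152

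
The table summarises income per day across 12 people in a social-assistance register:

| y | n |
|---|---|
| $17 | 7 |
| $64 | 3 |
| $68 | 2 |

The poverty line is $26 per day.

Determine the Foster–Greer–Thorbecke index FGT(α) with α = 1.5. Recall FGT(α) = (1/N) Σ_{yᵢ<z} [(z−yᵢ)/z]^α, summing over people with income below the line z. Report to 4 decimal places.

0.1188

Poor units: 7×$17 (q = 7 of N = 12).
Gap ratios (z−y)/z: (26−17)/26 = 0.3462 (×7).
Raised to α = 1.5: 0.20366 (×7).
Sum = 1.425613; FGT(1.5) = 1.425613 / 12 = 0.1188.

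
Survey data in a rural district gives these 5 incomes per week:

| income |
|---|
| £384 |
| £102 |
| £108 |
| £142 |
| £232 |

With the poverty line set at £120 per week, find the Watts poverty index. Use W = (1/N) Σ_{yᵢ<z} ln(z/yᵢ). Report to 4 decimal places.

Below z: £102, £108 (q = 2 of N = 5).
ln(z/y) terms: ln(120/102) = 0.1625; ln(120/108) = 0.1054.
W = 0.267879 / 5 = 0.0536.

0.0536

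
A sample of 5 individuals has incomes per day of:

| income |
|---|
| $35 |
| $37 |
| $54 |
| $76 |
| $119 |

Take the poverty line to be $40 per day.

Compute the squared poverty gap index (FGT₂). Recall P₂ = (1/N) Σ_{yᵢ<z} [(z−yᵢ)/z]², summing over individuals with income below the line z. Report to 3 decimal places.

0.004

Incomes under z: $35, $37 (q = 2 of N = 5).
Shortfall ratios: (40−35)/40 = 0.1250; (40−37)/40 = 0.0750.
Squared: 0.0156; 0.0056.
Sum = 0.021250; P₂ = 0.021250 / 5 = 0.004.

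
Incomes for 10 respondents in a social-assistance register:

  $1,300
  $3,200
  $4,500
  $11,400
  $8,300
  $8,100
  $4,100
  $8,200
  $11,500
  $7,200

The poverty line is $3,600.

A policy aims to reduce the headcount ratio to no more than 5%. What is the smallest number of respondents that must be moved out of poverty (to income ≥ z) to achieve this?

Currently q = 2 of N = 10 are below the line (H = 0.200).
A headcount ratio of at most 5% allows at most ⌊0.05 × 10⌋ = 0 poor respondents.
So at least 2 − 0 = 2 must be lifted.

2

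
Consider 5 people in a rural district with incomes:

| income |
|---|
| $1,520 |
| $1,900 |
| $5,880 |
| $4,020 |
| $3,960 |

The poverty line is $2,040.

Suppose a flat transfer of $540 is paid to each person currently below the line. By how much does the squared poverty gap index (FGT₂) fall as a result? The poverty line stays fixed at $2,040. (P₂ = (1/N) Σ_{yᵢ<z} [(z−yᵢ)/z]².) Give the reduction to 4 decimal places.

Before: below the line — $1,520, $1,900; squared poverty gap index (FGT₂) = 0.013937.
After the $540 transfer: below the line — none; squared poverty gap index (FGT₂) = 0.000000.
Reduction = 0.013937 − 0.000000 = 0.0139.

0.0139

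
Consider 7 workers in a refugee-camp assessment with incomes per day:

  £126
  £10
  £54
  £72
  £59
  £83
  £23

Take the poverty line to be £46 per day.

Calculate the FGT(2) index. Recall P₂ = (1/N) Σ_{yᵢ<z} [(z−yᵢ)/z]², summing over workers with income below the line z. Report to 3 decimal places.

0.123

Below the line: £10, £23 (q = 2 of N = 7).
Gap ratios (z−y)/z: (46−10)/46 = 0.7826; (46−23)/46 = 0.5000.
Squared: 0.6125; 0.2500.
Sum = 0.862476; P₂ = 0.862476 / 7 = 0.123.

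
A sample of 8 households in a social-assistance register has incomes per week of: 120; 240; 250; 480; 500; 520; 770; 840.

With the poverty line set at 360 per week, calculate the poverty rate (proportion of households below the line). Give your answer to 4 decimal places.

0.3750

3 of the 8 households have income below 360.
H = 3/8 = 0.3750.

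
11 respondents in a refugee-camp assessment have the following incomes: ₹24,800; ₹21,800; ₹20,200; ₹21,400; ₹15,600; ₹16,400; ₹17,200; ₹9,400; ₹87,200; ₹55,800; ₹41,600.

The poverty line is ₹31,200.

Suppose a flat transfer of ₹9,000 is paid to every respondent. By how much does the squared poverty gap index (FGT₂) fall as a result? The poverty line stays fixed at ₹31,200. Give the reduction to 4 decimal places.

0.1129

Before: below the line — ₹9,400, ₹15,600, ₹16,400, ₹17,200, ₹20,200, ₹21,400, ₹21,800, ₹24,800; squared poverty gap index (FGT₂) = 0.138216.
After the ₹9,000 transfer: below the line — ₹18,400, ₹24,600, ₹25,400, ₹26,200, ₹29,200, ₹30,400, ₹30,800; squared poverty gap index (FGT₂) = 0.025294.
Reduction = 0.138216 − 0.025294 = 0.1129.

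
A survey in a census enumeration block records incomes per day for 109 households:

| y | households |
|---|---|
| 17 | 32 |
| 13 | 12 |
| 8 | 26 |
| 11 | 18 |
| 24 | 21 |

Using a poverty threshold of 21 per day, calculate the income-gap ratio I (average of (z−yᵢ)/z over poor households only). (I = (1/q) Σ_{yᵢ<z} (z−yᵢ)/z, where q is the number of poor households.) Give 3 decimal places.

0.402

Incomes under z: 26×8, 18×11, 12×13, 32×17 (q = 88 of N = 109).
Relative gaps: 0.6190 (×26), 0.4762 (×18), 0.3810 (×12), 0.1905 (×32); sum = 35.333333.
I averages over the q = 88 poor units only: 35.333333 / 88 = 0.402.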